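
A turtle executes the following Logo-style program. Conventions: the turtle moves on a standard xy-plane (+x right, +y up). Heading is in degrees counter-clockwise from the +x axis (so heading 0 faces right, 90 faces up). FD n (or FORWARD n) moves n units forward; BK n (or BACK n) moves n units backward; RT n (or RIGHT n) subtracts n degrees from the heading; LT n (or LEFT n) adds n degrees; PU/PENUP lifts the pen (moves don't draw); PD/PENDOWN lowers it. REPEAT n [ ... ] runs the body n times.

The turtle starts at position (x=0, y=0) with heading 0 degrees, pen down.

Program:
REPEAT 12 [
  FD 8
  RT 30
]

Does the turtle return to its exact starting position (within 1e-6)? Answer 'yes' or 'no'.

Answer: yes

Derivation:
Executing turtle program step by step:
Start: pos=(0,0), heading=0, pen down
REPEAT 12 [
  -- iteration 1/12 --
  FD 8: (0,0) -> (8,0) [heading=0, draw]
  RT 30: heading 0 -> 330
  -- iteration 2/12 --
  FD 8: (8,0) -> (14.928,-4) [heading=330, draw]
  RT 30: heading 330 -> 300
  -- iteration 3/12 --
  FD 8: (14.928,-4) -> (18.928,-10.928) [heading=300, draw]
  RT 30: heading 300 -> 270
  -- iteration 4/12 --
  FD 8: (18.928,-10.928) -> (18.928,-18.928) [heading=270, draw]
  RT 30: heading 270 -> 240
  -- iteration 5/12 --
  FD 8: (18.928,-18.928) -> (14.928,-25.856) [heading=240, draw]
  RT 30: heading 240 -> 210
  -- iteration 6/12 --
  FD 8: (14.928,-25.856) -> (8,-29.856) [heading=210, draw]
  RT 30: heading 210 -> 180
  -- iteration 7/12 --
  FD 8: (8,-29.856) -> (0,-29.856) [heading=180, draw]
  RT 30: heading 180 -> 150
  -- iteration 8/12 --
  FD 8: (0,-29.856) -> (-6.928,-25.856) [heading=150, draw]
  RT 30: heading 150 -> 120
  -- iteration 9/12 --
  FD 8: (-6.928,-25.856) -> (-10.928,-18.928) [heading=120, draw]
  RT 30: heading 120 -> 90
  -- iteration 10/12 --
  FD 8: (-10.928,-18.928) -> (-10.928,-10.928) [heading=90, draw]
  RT 30: heading 90 -> 60
  -- iteration 11/12 --
  FD 8: (-10.928,-10.928) -> (-6.928,-4) [heading=60, draw]
  RT 30: heading 60 -> 30
  -- iteration 12/12 --
  FD 8: (-6.928,-4) -> (0,0) [heading=30, draw]
  RT 30: heading 30 -> 0
]
Final: pos=(0,0), heading=0, 12 segment(s) drawn

Start position: (0, 0)
Final position: (0, 0)
Distance = 0; < 1e-6 -> CLOSED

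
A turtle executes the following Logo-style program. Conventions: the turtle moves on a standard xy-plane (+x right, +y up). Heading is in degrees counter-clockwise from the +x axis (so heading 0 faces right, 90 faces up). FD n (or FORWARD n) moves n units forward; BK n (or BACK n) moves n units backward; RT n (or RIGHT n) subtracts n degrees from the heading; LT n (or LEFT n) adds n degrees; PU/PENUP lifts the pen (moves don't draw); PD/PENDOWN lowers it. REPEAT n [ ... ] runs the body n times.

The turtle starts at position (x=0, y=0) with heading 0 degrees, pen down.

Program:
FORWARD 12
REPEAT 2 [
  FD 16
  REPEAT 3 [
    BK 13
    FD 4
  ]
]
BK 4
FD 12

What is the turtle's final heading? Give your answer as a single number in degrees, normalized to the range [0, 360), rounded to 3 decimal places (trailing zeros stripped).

Executing turtle program step by step:
Start: pos=(0,0), heading=0, pen down
FD 12: (0,0) -> (12,0) [heading=0, draw]
REPEAT 2 [
  -- iteration 1/2 --
  FD 16: (12,0) -> (28,0) [heading=0, draw]
  REPEAT 3 [
    -- iteration 1/3 --
    BK 13: (28,0) -> (15,0) [heading=0, draw]
    FD 4: (15,0) -> (19,0) [heading=0, draw]
    -- iteration 2/3 --
    BK 13: (19,0) -> (6,0) [heading=0, draw]
    FD 4: (6,0) -> (10,0) [heading=0, draw]
    -- iteration 3/3 --
    BK 13: (10,0) -> (-3,0) [heading=0, draw]
    FD 4: (-3,0) -> (1,0) [heading=0, draw]
  ]
  -- iteration 2/2 --
  FD 16: (1,0) -> (17,0) [heading=0, draw]
  REPEAT 3 [
    -- iteration 1/3 --
    BK 13: (17,0) -> (4,0) [heading=0, draw]
    FD 4: (4,0) -> (8,0) [heading=0, draw]
    -- iteration 2/3 --
    BK 13: (8,0) -> (-5,0) [heading=0, draw]
    FD 4: (-5,0) -> (-1,0) [heading=0, draw]
    -- iteration 3/3 --
    BK 13: (-1,0) -> (-14,0) [heading=0, draw]
    FD 4: (-14,0) -> (-10,0) [heading=0, draw]
  ]
]
BK 4: (-10,0) -> (-14,0) [heading=0, draw]
FD 12: (-14,0) -> (-2,0) [heading=0, draw]
Final: pos=(-2,0), heading=0, 17 segment(s) drawn

Answer: 0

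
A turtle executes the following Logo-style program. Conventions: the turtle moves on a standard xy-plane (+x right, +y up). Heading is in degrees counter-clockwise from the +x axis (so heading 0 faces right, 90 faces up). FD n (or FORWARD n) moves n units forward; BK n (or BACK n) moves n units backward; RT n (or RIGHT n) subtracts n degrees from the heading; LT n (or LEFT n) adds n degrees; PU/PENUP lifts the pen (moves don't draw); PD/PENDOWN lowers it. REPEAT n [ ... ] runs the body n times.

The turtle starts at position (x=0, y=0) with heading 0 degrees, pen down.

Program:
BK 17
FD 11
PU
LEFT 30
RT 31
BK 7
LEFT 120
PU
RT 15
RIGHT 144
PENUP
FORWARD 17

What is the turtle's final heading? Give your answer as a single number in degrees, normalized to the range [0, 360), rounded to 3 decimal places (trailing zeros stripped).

Answer: 320

Derivation:
Executing turtle program step by step:
Start: pos=(0,0), heading=0, pen down
BK 17: (0,0) -> (-17,0) [heading=0, draw]
FD 11: (-17,0) -> (-6,0) [heading=0, draw]
PU: pen up
LT 30: heading 0 -> 30
RT 31: heading 30 -> 359
BK 7: (-6,0) -> (-12.999,0.122) [heading=359, move]
LT 120: heading 359 -> 119
PU: pen up
RT 15: heading 119 -> 104
RT 144: heading 104 -> 320
PU: pen up
FD 17: (-12.999,0.122) -> (0.024,-10.805) [heading=320, move]
Final: pos=(0.024,-10.805), heading=320, 2 segment(s) drawn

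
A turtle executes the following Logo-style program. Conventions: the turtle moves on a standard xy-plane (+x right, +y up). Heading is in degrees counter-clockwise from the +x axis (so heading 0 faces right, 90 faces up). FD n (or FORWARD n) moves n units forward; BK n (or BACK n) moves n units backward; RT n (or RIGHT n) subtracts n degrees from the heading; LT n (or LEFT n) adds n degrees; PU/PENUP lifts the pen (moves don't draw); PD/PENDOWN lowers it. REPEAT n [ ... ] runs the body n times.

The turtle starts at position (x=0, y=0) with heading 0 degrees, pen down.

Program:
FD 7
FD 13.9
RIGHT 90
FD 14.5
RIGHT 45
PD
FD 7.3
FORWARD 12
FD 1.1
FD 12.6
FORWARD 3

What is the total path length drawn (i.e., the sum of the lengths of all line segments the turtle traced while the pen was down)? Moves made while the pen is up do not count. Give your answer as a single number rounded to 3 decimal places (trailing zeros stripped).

Executing turtle program step by step:
Start: pos=(0,0), heading=0, pen down
FD 7: (0,0) -> (7,0) [heading=0, draw]
FD 13.9: (7,0) -> (20.9,0) [heading=0, draw]
RT 90: heading 0 -> 270
FD 14.5: (20.9,0) -> (20.9,-14.5) [heading=270, draw]
RT 45: heading 270 -> 225
PD: pen down
FD 7.3: (20.9,-14.5) -> (15.738,-19.662) [heading=225, draw]
FD 12: (15.738,-19.662) -> (7.253,-28.147) [heading=225, draw]
FD 1.1: (7.253,-28.147) -> (6.475,-28.925) [heading=225, draw]
FD 12.6: (6.475,-28.925) -> (-2.435,-37.835) [heading=225, draw]
FD 3: (-2.435,-37.835) -> (-4.556,-39.956) [heading=225, draw]
Final: pos=(-4.556,-39.956), heading=225, 8 segment(s) drawn

Segment lengths:
  seg 1: (0,0) -> (7,0), length = 7
  seg 2: (7,0) -> (20.9,0), length = 13.9
  seg 3: (20.9,0) -> (20.9,-14.5), length = 14.5
  seg 4: (20.9,-14.5) -> (15.738,-19.662), length = 7.3
  seg 5: (15.738,-19.662) -> (7.253,-28.147), length = 12
  seg 6: (7.253,-28.147) -> (6.475,-28.925), length = 1.1
  seg 7: (6.475,-28.925) -> (-2.435,-37.835), length = 12.6
  seg 8: (-2.435,-37.835) -> (-4.556,-39.956), length = 3
Total = 71.4

Answer: 71.4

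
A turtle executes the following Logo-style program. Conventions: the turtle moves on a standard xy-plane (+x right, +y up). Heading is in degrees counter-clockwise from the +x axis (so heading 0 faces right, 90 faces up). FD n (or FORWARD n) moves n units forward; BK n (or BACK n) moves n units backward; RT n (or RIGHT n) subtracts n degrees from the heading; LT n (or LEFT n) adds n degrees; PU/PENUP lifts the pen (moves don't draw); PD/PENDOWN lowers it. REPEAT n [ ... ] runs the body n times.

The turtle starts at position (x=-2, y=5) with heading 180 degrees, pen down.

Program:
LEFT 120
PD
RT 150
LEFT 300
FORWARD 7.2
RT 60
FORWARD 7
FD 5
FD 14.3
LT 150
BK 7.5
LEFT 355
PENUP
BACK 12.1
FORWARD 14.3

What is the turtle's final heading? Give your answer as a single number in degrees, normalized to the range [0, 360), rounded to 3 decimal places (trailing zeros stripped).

Answer: 175

Derivation:
Executing turtle program step by step:
Start: pos=(-2,5), heading=180, pen down
LT 120: heading 180 -> 300
PD: pen down
RT 150: heading 300 -> 150
LT 300: heading 150 -> 90
FD 7.2: (-2,5) -> (-2,12.2) [heading=90, draw]
RT 60: heading 90 -> 30
FD 7: (-2,12.2) -> (4.062,15.7) [heading=30, draw]
FD 5: (4.062,15.7) -> (8.392,18.2) [heading=30, draw]
FD 14.3: (8.392,18.2) -> (20.776,25.35) [heading=30, draw]
LT 150: heading 30 -> 180
BK 7.5: (20.776,25.35) -> (28.276,25.35) [heading=180, draw]
LT 355: heading 180 -> 175
PU: pen up
BK 12.1: (28.276,25.35) -> (40.33,24.295) [heading=175, move]
FD 14.3: (40.33,24.295) -> (26.085,25.542) [heading=175, move]
Final: pos=(26.085,25.542), heading=175, 5 segment(s) drawn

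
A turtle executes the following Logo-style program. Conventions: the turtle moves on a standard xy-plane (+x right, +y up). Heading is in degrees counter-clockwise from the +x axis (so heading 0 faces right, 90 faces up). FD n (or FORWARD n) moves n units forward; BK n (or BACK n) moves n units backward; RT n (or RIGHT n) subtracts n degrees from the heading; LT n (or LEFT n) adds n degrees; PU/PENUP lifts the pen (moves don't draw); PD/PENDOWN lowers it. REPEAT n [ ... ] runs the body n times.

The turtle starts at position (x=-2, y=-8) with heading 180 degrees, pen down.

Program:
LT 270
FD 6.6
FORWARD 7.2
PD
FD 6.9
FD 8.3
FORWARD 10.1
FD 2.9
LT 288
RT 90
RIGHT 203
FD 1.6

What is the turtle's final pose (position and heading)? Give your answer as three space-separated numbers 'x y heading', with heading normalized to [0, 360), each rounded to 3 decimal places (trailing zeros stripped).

Executing turtle program step by step:
Start: pos=(-2,-8), heading=180, pen down
LT 270: heading 180 -> 90
FD 6.6: (-2,-8) -> (-2,-1.4) [heading=90, draw]
FD 7.2: (-2,-1.4) -> (-2,5.8) [heading=90, draw]
PD: pen down
FD 6.9: (-2,5.8) -> (-2,12.7) [heading=90, draw]
FD 8.3: (-2,12.7) -> (-2,21) [heading=90, draw]
FD 10.1: (-2,21) -> (-2,31.1) [heading=90, draw]
FD 2.9: (-2,31.1) -> (-2,34) [heading=90, draw]
LT 288: heading 90 -> 18
RT 90: heading 18 -> 288
RT 203: heading 288 -> 85
FD 1.6: (-2,34) -> (-1.861,35.594) [heading=85, draw]
Final: pos=(-1.861,35.594), heading=85, 7 segment(s) drawn

Answer: -1.861 35.594 85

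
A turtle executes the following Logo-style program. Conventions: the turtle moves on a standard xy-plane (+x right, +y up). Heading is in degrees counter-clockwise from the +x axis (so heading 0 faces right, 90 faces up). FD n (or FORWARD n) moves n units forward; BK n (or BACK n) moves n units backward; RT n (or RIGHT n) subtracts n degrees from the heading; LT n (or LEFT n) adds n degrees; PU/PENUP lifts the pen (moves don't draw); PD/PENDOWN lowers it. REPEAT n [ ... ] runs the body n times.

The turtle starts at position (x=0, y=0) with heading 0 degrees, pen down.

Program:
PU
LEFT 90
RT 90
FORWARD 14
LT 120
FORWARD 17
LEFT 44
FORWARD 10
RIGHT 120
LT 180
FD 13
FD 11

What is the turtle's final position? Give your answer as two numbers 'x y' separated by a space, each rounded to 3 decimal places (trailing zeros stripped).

Executing turtle program step by step:
Start: pos=(0,0), heading=0, pen down
PU: pen up
LT 90: heading 0 -> 90
RT 90: heading 90 -> 0
FD 14: (0,0) -> (14,0) [heading=0, move]
LT 120: heading 0 -> 120
FD 17: (14,0) -> (5.5,14.722) [heading=120, move]
LT 44: heading 120 -> 164
FD 10: (5.5,14.722) -> (-4.113,17.479) [heading=164, move]
RT 120: heading 164 -> 44
LT 180: heading 44 -> 224
FD 13: (-4.113,17.479) -> (-13.464,8.448) [heading=224, move]
FD 11: (-13.464,8.448) -> (-21.377,0.807) [heading=224, move]
Final: pos=(-21.377,0.807), heading=224, 0 segment(s) drawn

Answer: -21.377 0.807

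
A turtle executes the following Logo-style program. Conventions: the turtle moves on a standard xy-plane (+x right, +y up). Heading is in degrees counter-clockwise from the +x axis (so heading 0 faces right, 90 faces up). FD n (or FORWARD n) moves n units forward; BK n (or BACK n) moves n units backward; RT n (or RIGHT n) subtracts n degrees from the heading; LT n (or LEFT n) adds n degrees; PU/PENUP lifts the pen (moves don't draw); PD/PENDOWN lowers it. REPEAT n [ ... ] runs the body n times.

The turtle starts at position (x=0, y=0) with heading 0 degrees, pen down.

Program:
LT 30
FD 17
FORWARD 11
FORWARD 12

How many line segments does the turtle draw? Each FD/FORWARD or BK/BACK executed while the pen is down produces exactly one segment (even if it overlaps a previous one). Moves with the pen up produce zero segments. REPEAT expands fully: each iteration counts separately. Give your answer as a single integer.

Executing turtle program step by step:
Start: pos=(0,0), heading=0, pen down
LT 30: heading 0 -> 30
FD 17: (0,0) -> (14.722,8.5) [heading=30, draw]
FD 11: (14.722,8.5) -> (24.249,14) [heading=30, draw]
FD 12: (24.249,14) -> (34.641,20) [heading=30, draw]
Final: pos=(34.641,20), heading=30, 3 segment(s) drawn
Segments drawn: 3

Answer: 3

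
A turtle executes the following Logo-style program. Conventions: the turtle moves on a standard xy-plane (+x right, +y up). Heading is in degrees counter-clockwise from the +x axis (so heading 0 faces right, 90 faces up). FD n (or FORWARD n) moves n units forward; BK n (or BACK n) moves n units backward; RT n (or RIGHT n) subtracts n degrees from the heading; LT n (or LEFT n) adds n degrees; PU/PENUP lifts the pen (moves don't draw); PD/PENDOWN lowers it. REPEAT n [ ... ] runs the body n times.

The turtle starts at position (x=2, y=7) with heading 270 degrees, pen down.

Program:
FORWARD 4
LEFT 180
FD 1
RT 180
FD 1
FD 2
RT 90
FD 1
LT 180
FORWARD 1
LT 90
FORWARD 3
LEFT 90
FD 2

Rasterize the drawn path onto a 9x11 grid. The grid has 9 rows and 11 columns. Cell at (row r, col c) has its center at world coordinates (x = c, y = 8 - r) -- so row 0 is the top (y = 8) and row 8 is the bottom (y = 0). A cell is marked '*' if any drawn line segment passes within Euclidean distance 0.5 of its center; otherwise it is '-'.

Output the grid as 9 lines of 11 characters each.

Answer: -----------
--*--------
--*--------
--*--------
***--------
--*--------
--*--------
-**--------
-----------

Derivation:
Segment 0: (2,7) -> (2,3)
Segment 1: (2,3) -> (2,4)
Segment 2: (2,4) -> (2,3)
Segment 3: (2,3) -> (2,1)
Segment 4: (2,1) -> (1,1)
Segment 5: (1,1) -> (2,1)
Segment 6: (2,1) -> (2,4)
Segment 7: (2,4) -> (-0,4)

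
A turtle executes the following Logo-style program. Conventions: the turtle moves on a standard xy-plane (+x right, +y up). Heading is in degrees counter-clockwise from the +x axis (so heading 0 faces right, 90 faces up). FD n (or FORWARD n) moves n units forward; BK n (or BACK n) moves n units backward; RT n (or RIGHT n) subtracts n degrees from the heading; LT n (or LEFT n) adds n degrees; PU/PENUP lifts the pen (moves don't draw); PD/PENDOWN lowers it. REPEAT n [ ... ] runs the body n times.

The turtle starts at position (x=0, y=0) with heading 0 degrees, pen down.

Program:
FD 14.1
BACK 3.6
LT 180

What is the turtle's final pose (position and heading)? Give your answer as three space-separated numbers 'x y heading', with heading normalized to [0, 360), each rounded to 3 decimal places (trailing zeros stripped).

Executing turtle program step by step:
Start: pos=(0,0), heading=0, pen down
FD 14.1: (0,0) -> (14.1,0) [heading=0, draw]
BK 3.6: (14.1,0) -> (10.5,0) [heading=0, draw]
LT 180: heading 0 -> 180
Final: pos=(10.5,0), heading=180, 2 segment(s) drawn

Answer: 10.5 0 180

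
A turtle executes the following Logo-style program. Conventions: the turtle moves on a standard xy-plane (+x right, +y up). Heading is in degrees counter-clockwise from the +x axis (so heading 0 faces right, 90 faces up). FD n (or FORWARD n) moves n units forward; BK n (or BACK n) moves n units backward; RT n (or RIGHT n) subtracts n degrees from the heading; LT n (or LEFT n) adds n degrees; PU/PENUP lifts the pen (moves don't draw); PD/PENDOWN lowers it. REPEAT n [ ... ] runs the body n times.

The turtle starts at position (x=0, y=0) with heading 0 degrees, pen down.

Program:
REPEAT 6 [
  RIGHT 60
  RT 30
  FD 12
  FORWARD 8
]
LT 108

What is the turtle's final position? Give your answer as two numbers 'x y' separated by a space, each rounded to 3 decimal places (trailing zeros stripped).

Executing turtle program step by step:
Start: pos=(0,0), heading=0, pen down
REPEAT 6 [
  -- iteration 1/6 --
  RT 60: heading 0 -> 300
  RT 30: heading 300 -> 270
  FD 12: (0,0) -> (0,-12) [heading=270, draw]
  FD 8: (0,-12) -> (0,-20) [heading=270, draw]
  -- iteration 2/6 --
  RT 60: heading 270 -> 210
  RT 30: heading 210 -> 180
  FD 12: (0,-20) -> (-12,-20) [heading=180, draw]
  FD 8: (-12,-20) -> (-20,-20) [heading=180, draw]
  -- iteration 3/6 --
  RT 60: heading 180 -> 120
  RT 30: heading 120 -> 90
  FD 12: (-20,-20) -> (-20,-8) [heading=90, draw]
  FD 8: (-20,-8) -> (-20,0) [heading=90, draw]
  -- iteration 4/6 --
  RT 60: heading 90 -> 30
  RT 30: heading 30 -> 0
  FD 12: (-20,0) -> (-8,0) [heading=0, draw]
  FD 8: (-8,0) -> (0,0) [heading=0, draw]
  -- iteration 5/6 --
  RT 60: heading 0 -> 300
  RT 30: heading 300 -> 270
  FD 12: (0,0) -> (0,-12) [heading=270, draw]
  FD 8: (0,-12) -> (0,-20) [heading=270, draw]
  -- iteration 6/6 --
  RT 60: heading 270 -> 210
  RT 30: heading 210 -> 180
  FD 12: (0,-20) -> (-12,-20) [heading=180, draw]
  FD 8: (-12,-20) -> (-20,-20) [heading=180, draw]
]
LT 108: heading 180 -> 288
Final: pos=(-20,-20), heading=288, 12 segment(s) drawn

Answer: -20 -20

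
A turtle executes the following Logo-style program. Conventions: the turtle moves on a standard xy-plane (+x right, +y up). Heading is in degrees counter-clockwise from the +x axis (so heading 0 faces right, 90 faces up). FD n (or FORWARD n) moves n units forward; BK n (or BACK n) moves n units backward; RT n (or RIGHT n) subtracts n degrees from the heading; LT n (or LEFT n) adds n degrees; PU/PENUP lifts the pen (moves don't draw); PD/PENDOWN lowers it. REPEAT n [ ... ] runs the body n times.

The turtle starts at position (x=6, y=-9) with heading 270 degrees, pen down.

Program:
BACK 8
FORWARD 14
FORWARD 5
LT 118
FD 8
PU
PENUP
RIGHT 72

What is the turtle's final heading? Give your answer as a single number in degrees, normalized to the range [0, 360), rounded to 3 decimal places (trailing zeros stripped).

Answer: 316

Derivation:
Executing turtle program step by step:
Start: pos=(6,-9), heading=270, pen down
BK 8: (6,-9) -> (6,-1) [heading=270, draw]
FD 14: (6,-1) -> (6,-15) [heading=270, draw]
FD 5: (6,-15) -> (6,-20) [heading=270, draw]
LT 118: heading 270 -> 28
FD 8: (6,-20) -> (13.064,-16.244) [heading=28, draw]
PU: pen up
PU: pen up
RT 72: heading 28 -> 316
Final: pos=(13.064,-16.244), heading=316, 4 segment(s) drawn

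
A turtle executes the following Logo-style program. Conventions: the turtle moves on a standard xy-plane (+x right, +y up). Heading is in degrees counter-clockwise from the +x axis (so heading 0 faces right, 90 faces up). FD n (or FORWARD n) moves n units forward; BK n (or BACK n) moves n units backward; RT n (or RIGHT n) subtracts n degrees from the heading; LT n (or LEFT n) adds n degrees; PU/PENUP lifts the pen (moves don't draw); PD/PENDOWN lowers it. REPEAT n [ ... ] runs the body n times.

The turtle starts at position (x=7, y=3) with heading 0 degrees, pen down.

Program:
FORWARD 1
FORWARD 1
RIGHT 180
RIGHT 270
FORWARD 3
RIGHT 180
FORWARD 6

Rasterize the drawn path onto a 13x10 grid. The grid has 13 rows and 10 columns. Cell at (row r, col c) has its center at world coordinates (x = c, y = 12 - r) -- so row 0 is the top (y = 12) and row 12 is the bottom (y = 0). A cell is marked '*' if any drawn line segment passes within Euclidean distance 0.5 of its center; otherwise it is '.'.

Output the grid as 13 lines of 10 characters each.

Answer: ..........
..........
..........
..........
..........
..........
.........*
.........*
.........*
.......***
.........*
.........*
.........*

Derivation:
Segment 0: (7,3) -> (8,3)
Segment 1: (8,3) -> (9,3)
Segment 2: (9,3) -> (9,0)
Segment 3: (9,0) -> (9,6)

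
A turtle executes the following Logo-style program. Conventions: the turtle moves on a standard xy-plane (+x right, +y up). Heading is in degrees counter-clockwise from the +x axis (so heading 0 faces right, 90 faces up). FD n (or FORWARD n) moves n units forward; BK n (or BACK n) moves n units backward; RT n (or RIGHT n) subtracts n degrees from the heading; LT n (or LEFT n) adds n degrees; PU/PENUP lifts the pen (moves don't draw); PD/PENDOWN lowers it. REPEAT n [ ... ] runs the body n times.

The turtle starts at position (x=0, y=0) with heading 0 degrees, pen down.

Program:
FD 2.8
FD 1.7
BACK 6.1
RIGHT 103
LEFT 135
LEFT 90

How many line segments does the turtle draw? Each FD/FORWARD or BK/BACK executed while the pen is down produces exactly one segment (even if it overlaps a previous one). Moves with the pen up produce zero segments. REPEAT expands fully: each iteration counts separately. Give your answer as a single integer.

Executing turtle program step by step:
Start: pos=(0,0), heading=0, pen down
FD 2.8: (0,0) -> (2.8,0) [heading=0, draw]
FD 1.7: (2.8,0) -> (4.5,0) [heading=0, draw]
BK 6.1: (4.5,0) -> (-1.6,0) [heading=0, draw]
RT 103: heading 0 -> 257
LT 135: heading 257 -> 32
LT 90: heading 32 -> 122
Final: pos=(-1.6,0), heading=122, 3 segment(s) drawn
Segments drawn: 3

Answer: 3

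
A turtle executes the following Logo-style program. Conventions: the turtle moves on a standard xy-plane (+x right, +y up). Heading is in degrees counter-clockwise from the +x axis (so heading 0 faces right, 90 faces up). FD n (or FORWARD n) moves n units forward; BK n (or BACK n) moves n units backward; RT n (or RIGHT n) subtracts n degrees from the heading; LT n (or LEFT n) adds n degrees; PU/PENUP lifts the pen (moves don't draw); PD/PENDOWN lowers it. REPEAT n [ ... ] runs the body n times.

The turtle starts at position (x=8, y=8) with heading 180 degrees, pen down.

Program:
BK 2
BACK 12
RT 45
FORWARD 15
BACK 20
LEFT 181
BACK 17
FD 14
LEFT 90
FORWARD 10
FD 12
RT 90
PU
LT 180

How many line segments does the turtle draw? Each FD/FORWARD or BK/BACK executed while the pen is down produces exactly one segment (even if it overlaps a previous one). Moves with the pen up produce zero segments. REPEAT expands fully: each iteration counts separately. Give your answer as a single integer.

Answer: 8

Derivation:
Executing turtle program step by step:
Start: pos=(8,8), heading=180, pen down
BK 2: (8,8) -> (10,8) [heading=180, draw]
BK 12: (10,8) -> (22,8) [heading=180, draw]
RT 45: heading 180 -> 135
FD 15: (22,8) -> (11.393,18.607) [heading=135, draw]
BK 20: (11.393,18.607) -> (25.536,4.464) [heading=135, draw]
LT 181: heading 135 -> 316
BK 17: (25.536,4.464) -> (13.307,16.274) [heading=316, draw]
FD 14: (13.307,16.274) -> (23.378,6.548) [heading=316, draw]
LT 90: heading 316 -> 46
FD 10: (23.378,6.548) -> (30.324,13.742) [heading=46, draw]
FD 12: (30.324,13.742) -> (38.66,22.374) [heading=46, draw]
RT 90: heading 46 -> 316
PU: pen up
LT 180: heading 316 -> 136
Final: pos=(38.66,22.374), heading=136, 8 segment(s) drawn
Segments drawn: 8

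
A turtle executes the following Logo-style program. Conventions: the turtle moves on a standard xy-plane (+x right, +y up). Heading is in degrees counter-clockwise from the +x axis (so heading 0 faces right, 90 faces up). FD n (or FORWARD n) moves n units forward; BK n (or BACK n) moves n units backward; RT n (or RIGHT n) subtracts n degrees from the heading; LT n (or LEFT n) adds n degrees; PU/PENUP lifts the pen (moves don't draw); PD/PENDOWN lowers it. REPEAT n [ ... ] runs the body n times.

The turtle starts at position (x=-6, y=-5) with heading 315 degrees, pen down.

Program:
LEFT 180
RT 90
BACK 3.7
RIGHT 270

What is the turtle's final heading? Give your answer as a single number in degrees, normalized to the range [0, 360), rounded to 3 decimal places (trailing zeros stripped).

Executing turtle program step by step:
Start: pos=(-6,-5), heading=315, pen down
LT 180: heading 315 -> 135
RT 90: heading 135 -> 45
BK 3.7: (-6,-5) -> (-8.616,-7.616) [heading=45, draw]
RT 270: heading 45 -> 135
Final: pos=(-8.616,-7.616), heading=135, 1 segment(s) drawn

Answer: 135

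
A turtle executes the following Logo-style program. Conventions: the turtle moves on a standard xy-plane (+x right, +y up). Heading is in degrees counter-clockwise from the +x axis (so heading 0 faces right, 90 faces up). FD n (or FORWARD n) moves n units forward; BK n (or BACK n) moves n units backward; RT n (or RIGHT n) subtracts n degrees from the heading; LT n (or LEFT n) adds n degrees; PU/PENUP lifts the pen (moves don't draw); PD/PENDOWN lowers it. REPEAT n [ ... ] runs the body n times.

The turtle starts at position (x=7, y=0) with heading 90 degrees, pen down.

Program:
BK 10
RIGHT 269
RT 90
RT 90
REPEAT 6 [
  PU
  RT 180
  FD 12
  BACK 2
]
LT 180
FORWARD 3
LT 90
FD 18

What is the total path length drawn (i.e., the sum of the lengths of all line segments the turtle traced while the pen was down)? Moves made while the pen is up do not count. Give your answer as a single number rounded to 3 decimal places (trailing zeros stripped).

Answer: 10

Derivation:
Executing turtle program step by step:
Start: pos=(7,0), heading=90, pen down
BK 10: (7,0) -> (7,-10) [heading=90, draw]
RT 269: heading 90 -> 181
RT 90: heading 181 -> 91
RT 90: heading 91 -> 1
REPEAT 6 [
  -- iteration 1/6 --
  PU: pen up
  RT 180: heading 1 -> 181
  FD 12: (7,-10) -> (-4.998,-10.209) [heading=181, move]
  BK 2: (-4.998,-10.209) -> (-2.998,-10.175) [heading=181, move]
  -- iteration 2/6 --
  PU: pen up
  RT 180: heading 181 -> 1
  FD 12: (-2.998,-10.175) -> (9,-9.965) [heading=1, move]
  BK 2: (9,-9.965) -> (7,-10) [heading=1, move]
  -- iteration 3/6 --
  PU: pen up
  RT 180: heading 1 -> 181
  FD 12: (7,-10) -> (-4.998,-10.209) [heading=181, move]
  BK 2: (-4.998,-10.209) -> (-2.998,-10.175) [heading=181, move]
  -- iteration 4/6 --
  PU: pen up
  RT 180: heading 181 -> 1
  FD 12: (-2.998,-10.175) -> (9,-9.965) [heading=1, move]
  BK 2: (9,-9.965) -> (7,-10) [heading=1, move]
  -- iteration 5/6 --
  PU: pen up
  RT 180: heading 1 -> 181
  FD 12: (7,-10) -> (-4.998,-10.209) [heading=181, move]
  BK 2: (-4.998,-10.209) -> (-2.998,-10.175) [heading=181, move]
  -- iteration 6/6 --
  PU: pen up
  RT 180: heading 181 -> 1
  FD 12: (-2.998,-10.175) -> (9,-9.965) [heading=1, move]
  BK 2: (9,-9.965) -> (7,-10) [heading=1, move]
]
LT 180: heading 1 -> 181
FD 3: (7,-10) -> (4,-10.052) [heading=181, move]
LT 90: heading 181 -> 271
FD 18: (4,-10.052) -> (4.315,-28.05) [heading=271, move]
Final: pos=(4.315,-28.05), heading=271, 1 segment(s) drawn

Segment lengths:
  seg 1: (7,0) -> (7,-10), length = 10
Total = 10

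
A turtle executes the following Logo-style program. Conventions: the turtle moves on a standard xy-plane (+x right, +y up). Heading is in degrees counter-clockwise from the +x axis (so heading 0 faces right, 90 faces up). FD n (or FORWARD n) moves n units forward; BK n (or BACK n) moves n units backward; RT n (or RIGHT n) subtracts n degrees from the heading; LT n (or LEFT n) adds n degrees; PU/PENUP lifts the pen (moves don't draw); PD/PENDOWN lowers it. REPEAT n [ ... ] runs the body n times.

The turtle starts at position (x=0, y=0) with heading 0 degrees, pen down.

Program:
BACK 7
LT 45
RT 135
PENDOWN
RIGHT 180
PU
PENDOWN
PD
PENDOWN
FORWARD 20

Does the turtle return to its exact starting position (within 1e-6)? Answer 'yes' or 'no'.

Executing turtle program step by step:
Start: pos=(0,0), heading=0, pen down
BK 7: (0,0) -> (-7,0) [heading=0, draw]
LT 45: heading 0 -> 45
RT 135: heading 45 -> 270
PD: pen down
RT 180: heading 270 -> 90
PU: pen up
PD: pen down
PD: pen down
PD: pen down
FD 20: (-7,0) -> (-7,20) [heading=90, draw]
Final: pos=(-7,20), heading=90, 2 segment(s) drawn

Start position: (0, 0)
Final position: (-7, 20)
Distance = 21.19; >= 1e-6 -> NOT closed

Answer: no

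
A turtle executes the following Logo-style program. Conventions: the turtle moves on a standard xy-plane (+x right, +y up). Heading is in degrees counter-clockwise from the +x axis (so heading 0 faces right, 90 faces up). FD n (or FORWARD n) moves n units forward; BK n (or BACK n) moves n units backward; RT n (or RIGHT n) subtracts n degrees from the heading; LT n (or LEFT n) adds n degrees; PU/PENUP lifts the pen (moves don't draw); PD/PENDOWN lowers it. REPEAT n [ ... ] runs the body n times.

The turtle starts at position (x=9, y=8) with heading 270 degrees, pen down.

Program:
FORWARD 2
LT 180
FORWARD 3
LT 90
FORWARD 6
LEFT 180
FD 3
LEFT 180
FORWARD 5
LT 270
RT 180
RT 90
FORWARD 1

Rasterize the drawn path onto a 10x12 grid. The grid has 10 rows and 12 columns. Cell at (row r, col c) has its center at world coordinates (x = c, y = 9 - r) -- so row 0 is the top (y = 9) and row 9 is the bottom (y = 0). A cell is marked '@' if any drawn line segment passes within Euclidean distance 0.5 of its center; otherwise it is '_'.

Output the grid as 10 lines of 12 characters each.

Answer: @@@@@@@@@@__
_________@__
_________@__
_________@__
____________
____________
____________
____________
____________
____________

Derivation:
Segment 0: (9,8) -> (9,6)
Segment 1: (9,6) -> (9,9)
Segment 2: (9,9) -> (3,9)
Segment 3: (3,9) -> (6,9)
Segment 4: (6,9) -> (1,9)
Segment 5: (1,9) -> (0,9)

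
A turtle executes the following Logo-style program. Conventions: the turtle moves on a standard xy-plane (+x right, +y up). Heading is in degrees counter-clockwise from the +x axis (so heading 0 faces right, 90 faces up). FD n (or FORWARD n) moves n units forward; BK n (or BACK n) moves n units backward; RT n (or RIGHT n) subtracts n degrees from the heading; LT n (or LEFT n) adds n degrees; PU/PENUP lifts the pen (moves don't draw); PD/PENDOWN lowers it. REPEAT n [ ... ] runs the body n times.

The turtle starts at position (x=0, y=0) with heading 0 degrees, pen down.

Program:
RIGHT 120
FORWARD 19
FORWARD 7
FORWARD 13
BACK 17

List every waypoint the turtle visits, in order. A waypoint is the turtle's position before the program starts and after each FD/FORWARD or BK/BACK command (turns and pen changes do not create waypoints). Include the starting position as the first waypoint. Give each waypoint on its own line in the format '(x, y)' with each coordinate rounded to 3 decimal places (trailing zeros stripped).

Answer: (0, 0)
(-9.5, -16.454)
(-13, -22.517)
(-19.5, -33.775)
(-11, -19.053)

Derivation:
Executing turtle program step by step:
Start: pos=(0,0), heading=0, pen down
RT 120: heading 0 -> 240
FD 19: (0,0) -> (-9.5,-16.454) [heading=240, draw]
FD 7: (-9.5,-16.454) -> (-13,-22.517) [heading=240, draw]
FD 13: (-13,-22.517) -> (-19.5,-33.775) [heading=240, draw]
BK 17: (-19.5,-33.775) -> (-11,-19.053) [heading=240, draw]
Final: pos=(-11,-19.053), heading=240, 4 segment(s) drawn
Waypoints (5 total):
(0, 0)
(-9.5, -16.454)
(-13, -22.517)
(-19.5, -33.775)
(-11, -19.053)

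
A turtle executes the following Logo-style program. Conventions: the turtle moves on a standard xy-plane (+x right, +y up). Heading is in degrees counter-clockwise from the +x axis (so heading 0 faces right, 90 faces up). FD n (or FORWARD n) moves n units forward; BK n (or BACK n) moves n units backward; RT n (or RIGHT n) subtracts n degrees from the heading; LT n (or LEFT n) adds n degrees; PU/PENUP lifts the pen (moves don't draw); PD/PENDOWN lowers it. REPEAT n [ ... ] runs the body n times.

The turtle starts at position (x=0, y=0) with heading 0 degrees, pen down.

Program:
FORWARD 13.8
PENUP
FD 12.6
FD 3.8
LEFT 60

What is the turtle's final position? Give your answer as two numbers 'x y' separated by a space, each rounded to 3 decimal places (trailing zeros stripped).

Answer: 30.2 0

Derivation:
Executing turtle program step by step:
Start: pos=(0,0), heading=0, pen down
FD 13.8: (0,0) -> (13.8,0) [heading=0, draw]
PU: pen up
FD 12.6: (13.8,0) -> (26.4,0) [heading=0, move]
FD 3.8: (26.4,0) -> (30.2,0) [heading=0, move]
LT 60: heading 0 -> 60
Final: pos=(30.2,0), heading=60, 1 segment(s) drawn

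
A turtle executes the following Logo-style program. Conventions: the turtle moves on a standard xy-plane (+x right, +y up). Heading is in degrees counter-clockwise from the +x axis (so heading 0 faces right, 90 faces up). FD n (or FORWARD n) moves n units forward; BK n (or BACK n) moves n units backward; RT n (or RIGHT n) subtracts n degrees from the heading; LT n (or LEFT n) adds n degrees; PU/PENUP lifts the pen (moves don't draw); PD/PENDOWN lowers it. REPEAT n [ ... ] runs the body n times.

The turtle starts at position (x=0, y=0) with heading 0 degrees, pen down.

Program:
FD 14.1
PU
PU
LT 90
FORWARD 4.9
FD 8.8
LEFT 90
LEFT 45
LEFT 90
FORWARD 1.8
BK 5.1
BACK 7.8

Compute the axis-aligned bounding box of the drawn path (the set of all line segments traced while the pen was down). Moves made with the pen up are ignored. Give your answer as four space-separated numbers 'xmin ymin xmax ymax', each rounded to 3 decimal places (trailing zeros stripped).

Executing turtle program step by step:
Start: pos=(0,0), heading=0, pen down
FD 14.1: (0,0) -> (14.1,0) [heading=0, draw]
PU: pen up
PU: pen up
LT 90: heading 0 -> 90
FD 4.9: (14.1,0) -> (14.1,4.9) [heading=90, move]
FD 8.8: (14.1,4.9) -> (14.1,13.7) [heading=90, move]
LT 90: heading 90 -> 180
LT 45: heading 180 -> 225
LT 90: heading 225 -> 315
FD 1.8: (14.1,13.7) -> (15.373,12.427) [heading=315, move]
BK 5.1: (15.373,12.427) -> (11.767,16.033) [heading=315, move]
BK 7.8: (11.767,16.033) -> (6.251,21.549) [heading=315, move]
Final: pos=(6.251,21.549), heading=315, 1 segment(s) drawn

Segment endpoints: x in {0, 14.1}, y in {0}
xmin=0, ymin=0, xmax=14.1, ymax=0

Answer: 0 0 14.1 0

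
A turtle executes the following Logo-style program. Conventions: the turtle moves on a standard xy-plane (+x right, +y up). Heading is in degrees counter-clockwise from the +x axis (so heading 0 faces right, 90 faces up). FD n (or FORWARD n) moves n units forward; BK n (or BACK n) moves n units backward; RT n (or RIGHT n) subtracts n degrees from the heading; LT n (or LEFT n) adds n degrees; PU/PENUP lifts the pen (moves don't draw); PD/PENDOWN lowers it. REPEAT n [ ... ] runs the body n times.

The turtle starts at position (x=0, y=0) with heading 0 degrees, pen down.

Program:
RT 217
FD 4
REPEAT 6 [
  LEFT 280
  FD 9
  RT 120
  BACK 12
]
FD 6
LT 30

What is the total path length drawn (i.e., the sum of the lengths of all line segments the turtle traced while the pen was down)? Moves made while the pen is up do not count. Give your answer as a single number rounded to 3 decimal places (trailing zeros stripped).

Answer: 136

Derivation:
Executing turtle program step by step:
Start: pos=(0,0), heading=0, pen down
RT 217: heading 0 -> 143
FD 4: (0,0) -> (-3.195,2.407) [heading=143, draw]
REPEAT 6 [
  -- iteration 1/6 --
  LT 280: heading 143 -> 63
  FD 9: (-3.195,2.407) -> (0.891,10.426) [heading=63, draw]
  RT 120: heading 63 -> 303
  BK 12: (0.891,10.426) -> (-5.644,20.49) [heading=303, draw]
  -- iteration 2/6 --
  LT 280: heading 303 -> 223
  FD 9: (-5.644,20.49) -> (-12.226,14.352) [heading=223, draw]
  RT 120: heading 223 -> 103
  BK 12: (-12.226,14.352) -> (-9.527,2.66) [heading=103, draw]
  -- iteration 3/6 --
  LT 280: heading 103 -> 23
  FD 9: (-9.527,2.66) -> (-1.243,6.177) [heading=23, draw]
  RT 120: heading 23 -> 263
  BK 12: (-1.243,6.177) -> (0.22,18.087) [heading=263, draw]
  -- iteration 4/6 --
  LT 280: heading 263 -> 183
  FD 9: (0.22,18.087) -> (-8.768,17.616) [heading=183, draw]
  RT 120: heading 183 -> 63
  BK 12: (-8.768,17.616) -> (-14.216,6.924) [heading=63, draw]
  -- iteration 5/6 --
  LT 280: heading 63 -> 343
  FD 9: (-14.216,6.924) -> (-5.609,4.293) [heading=343, draw]
  RT 120: heading 343 -> 223
  BK 12: (-5.609,4.293) -> (3.167,12.477) [heading=223, draw]
  -- iteration 6/6 --
  LT 280: heading 223 -> 143
  FD 9: (3.167,12.477) -> (-4.02,17.893) [heading=143, draw]
  RT 120: heading 143 -> 23
  BK 12: (-4.02,17.893) -> (-15.066,13.204) [heading=23, draw]
]
FD 6: (-15.066,13.204) -> (-9.543,15.549) [heading=23, draw]
LT 30: heading 23 -> 53
Final: pos=(-9.543,15.549), heading=53, 14 segment(s) drawn

Segment lengths:
  seg 1: (0,0) -> (-3.195,2.407), length = 4
  seg 2: (-3.195,2.407) -> (0.891,10.426), length = 9
  seg 3: (0.891,10.426) -> (-5.644,20.49), length = 12
  seg 4: (-5.644,20.49) -> (-12.226,14.352), length = 9
  seg 5: (-12.226,14.352) -> (-9.527,2.66), length = 12
  seg 6: (-9.527,2.66) -> (-1.243,6.177), length = 9
  seg 7: (-1.243,6.177) -> (0.22,18.087), length = 12
  seg 8: (0.22,18.087) -> (-8.768,17.616), length = 9
  seg 9: (-8.768,17.616) -> (-14.216,6.924), length = 12
  seg 10: (-14.216,6.924) -> (-5.609,4.293), length = 9
  seg 11: (-5.609,4.293) -> (3.167,12.477), length = 12
  seg 12: (3.167,12.477) -> (-4.02,17.893), length = 9
  seg 13: (-4.02,17.893) -> (-15.066,13.204), length = 12
  seg 14: (-15.066,13.204) -> (-9.543,15.549), length = 6
Total = 136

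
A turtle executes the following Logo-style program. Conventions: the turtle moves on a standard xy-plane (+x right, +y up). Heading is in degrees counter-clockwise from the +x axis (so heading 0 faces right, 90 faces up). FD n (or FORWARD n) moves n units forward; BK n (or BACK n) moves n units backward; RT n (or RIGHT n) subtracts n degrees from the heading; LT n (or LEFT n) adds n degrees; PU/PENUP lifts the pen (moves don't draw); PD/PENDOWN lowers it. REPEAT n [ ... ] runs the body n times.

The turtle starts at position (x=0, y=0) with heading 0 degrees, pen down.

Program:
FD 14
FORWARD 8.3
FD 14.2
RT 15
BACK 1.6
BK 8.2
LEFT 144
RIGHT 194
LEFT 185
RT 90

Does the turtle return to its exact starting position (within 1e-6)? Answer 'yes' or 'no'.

Executing turtle program step by step:
Start: pos=(0,0), heading=0, pen down
FD 14: (0,0) -> (14,0) [heading=0, draw]
FD 8.3: (14,0) -> (22.3,0) [heading=0, draw]
FD 14.2: (22.3,0) -> (36.5,0) [heading=0, draw]
RT 15: heading 0 -> 345
BK 1.6: (36.5,0) -> (34.955,0.414) [heading=345, draw]
BK 8.2: (34.955,0.414) -> (27.034,2.536) [heading=345, draw]
LT 144: heading 345 -> 129
RT 194: heading 129 -> 295
LT 185: heading 295 -> 120
RT 90: heading 120 -> 30
Final: pos=(27.034,2.536), heading=30, 5 segment(s) drawn

Start position: (0, 0)
Final position: (27.034, 2.536)
Distance = 27.153; >= 1e-6 -> NOT closed

Answer: no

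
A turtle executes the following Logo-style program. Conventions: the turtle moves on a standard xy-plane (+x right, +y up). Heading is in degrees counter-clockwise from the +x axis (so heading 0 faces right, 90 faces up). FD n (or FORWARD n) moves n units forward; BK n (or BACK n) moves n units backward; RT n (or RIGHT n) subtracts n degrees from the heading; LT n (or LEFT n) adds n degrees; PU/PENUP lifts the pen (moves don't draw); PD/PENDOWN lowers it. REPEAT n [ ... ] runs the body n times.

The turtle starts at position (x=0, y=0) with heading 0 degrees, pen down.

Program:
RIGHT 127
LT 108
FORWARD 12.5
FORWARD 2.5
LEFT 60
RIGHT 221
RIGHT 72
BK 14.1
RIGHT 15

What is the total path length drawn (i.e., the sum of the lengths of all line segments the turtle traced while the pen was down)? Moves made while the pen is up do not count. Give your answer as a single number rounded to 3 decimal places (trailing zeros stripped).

Answer: 29.1

Derivation:
Executing turtle program step by step:
Start: pos=(0,0), heading=0, pen down
RT 127: heading 0 -> 233
LT 108: heading 233 -> 341
FD 12.5: (0,0) -> (11.819,-4.07) [heading=341, draw]
FD 2.5: (11.819,-4.07) -> (14.183,-4.884) [heading=341, draw]
LT 60: heading 341 -> 41
RT 221: heading 41 -> 180
RT 72: heading 180 -> 108
BK 14.1: (14.183,-4.884) -> (18.54,-18.293) [heading=108, draw]
RT 15: heading 108 -> 93
Final: pos=(18.54,-18.293), heading=93, 3 segment(s) drawn

Segment lengths:
  seg 1: (0,0) -> (11.819,-4.07), length = 12.5
  seg 2: (11.819,-4.07) -> (14.183,-4.884), length = 2.5
  seg 3: (14.183,-4.884) -> (18.54,-18.293), length = 14.1
Total = 29.1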